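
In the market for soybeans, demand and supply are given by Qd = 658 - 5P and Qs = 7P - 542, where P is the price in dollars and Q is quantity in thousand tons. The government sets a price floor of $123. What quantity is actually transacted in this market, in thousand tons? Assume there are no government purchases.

43

Without the control the market clears where 658 - 5P = 7P - 542, i.e. P* = 100 and Q* = 158.
Since 123 > 100, the floor is binding.
At P = 123: Qd = 658 - 5·123 = 43 and Qs = 7·123 - 542 = 319.
The quantity actually transacted is the short side, demand: 43.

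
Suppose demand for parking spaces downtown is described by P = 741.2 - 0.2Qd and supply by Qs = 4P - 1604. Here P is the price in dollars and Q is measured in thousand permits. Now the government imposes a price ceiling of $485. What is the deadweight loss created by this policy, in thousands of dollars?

Rearranging demand gives Qd = 3706 - 5P. Equilibrium: 3706 - 5P = 4P - 1604, so 5310 = 9P and P* = 590, Q* = 756.
The ceiling of 485 is below the equilibrium price 590, so it binds.
At P = 485: Qd = 3706 - 5·485 = 1281 and Qs = 4·485 - 1604 = 336.
Quantity traded falls to 336. At Q = 336 the demand price is (3706 - 336)/5 = 674 and the supply price is (1604 + 336)/4 = 485.
Deadweight loss = ½ · (674 - 485) · (756 - 336) = ½ · 189 · 420 = 39690.

39690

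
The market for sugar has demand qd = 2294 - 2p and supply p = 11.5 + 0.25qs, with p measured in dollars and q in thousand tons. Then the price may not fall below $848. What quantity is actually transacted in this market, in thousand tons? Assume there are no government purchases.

Rearranging supply gives qs = 4p - 46. In a free market, 2294 - 2p = 4p - 46 gives the equilibrium p* = 390, q* = 1514.
The floor of 848 is above the equilibrium price 390, so it binds.
At p = 848: qd = 2294 - 2·848 = 598 and qs = 4·848 - 46 = 3346.
The quantity actually transacted is the short side, demand: 598.

598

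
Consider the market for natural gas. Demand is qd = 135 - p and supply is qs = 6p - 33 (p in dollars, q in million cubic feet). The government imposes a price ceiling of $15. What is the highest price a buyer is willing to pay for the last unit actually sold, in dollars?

78

Setting quantity demanded equal to quantity supplied, 135 - p = 6p - 33, gives p* = 24 and q* = 111.
Because the ceiling (15) lies below the market-clearing price, it is binding.
At p = 15: qd = 135 - 15 = 120 and qs = 6·15 - 33 = 57.
Only 57 units reach the market. On the demand curve, the marginal buyer's willingness to pay at q = 57 is (135 - 57) = 78.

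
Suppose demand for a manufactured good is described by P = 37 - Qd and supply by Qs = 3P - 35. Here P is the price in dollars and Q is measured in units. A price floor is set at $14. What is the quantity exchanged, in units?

19

Rearranging demand gives Qd = 37 - P. Without the control the market clears where 37 - P = 3P - 35, i.e. P* = 18 and Q* = 19.
Since 14 is below P* = 18, the floor does not bind and the free-market outcome prevails.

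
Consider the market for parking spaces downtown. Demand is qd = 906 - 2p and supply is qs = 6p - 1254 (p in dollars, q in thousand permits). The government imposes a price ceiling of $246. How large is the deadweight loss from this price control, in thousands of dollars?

6912

Setting quantity demanded equal to quantity supplied, 906 - 2p = 6p - 1254, gives p* = 270 and q* = 366.
Since 246 < 270, the ceiling is binding.
At p = 246: qd = 906 - 2·246 = 414 and qs = 6·246 - 1254 = 222.
Quantity traded falls to 222. At q = 222 the demand price is (906 - 222)/2 = 342 and the supply price is (1254 + 222)/6 = 246.
Deadweight loss = ½ · (342 - 246) · (366 - 222) = ½ · 96 · 144 = 6912.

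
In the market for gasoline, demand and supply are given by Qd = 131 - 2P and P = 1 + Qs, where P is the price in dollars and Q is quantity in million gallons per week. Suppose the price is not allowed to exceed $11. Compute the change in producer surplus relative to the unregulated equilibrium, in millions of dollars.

-874.5

Rearranging supply gives Qs = P - 1. In a free market, 131 - 2P = P - 1 gives the equilibrium P* = 44, Q* = 43.
Since 11 < 44, the ceiling is binding.
At P = 11: Qd = 131 - 2·11 = 109 and Qs = 11 - 1 = 10.
Producer surplus without the control is ½ · (44 - 1) · 43 = 924.5.
With the ceiling, producers sell 10 units at 11, so PS = ½ · (11 - 1) · 10 = 50.
Change in producer surplus = 50 - 924.5 = -874.5.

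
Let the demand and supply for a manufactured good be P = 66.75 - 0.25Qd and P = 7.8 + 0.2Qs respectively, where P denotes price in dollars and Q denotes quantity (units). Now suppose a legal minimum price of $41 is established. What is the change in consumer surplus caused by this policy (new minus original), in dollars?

Rearranging demand gives Qd = 267 - 4P; rearranging supply gives Qs = 5P - 39. In a free market, 267 - 4P = 5P - 39 gives the equilibrium P* = 34, Q* = 131.
Since 41 > 34, the floor is binding.
At P = 41: Qd = 267 - 4·41 = 103 and Qs = 5·41 - 39 = 166.
Consumer surplus without the control is ½ · (66.75 - 34) · 131 = 2145.125.
With the floor, consumers buy 103 units at 41, so CS = ½ · (66.75 - 41) · 103 = 1326.125.
Change in consumer surplus = 1326.125 - 2145.125 = -819.

-819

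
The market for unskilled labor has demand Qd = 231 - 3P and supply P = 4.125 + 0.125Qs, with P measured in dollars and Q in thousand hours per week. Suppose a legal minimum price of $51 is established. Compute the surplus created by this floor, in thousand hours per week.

297

Rearranging supply gives Qs = 8P - 33. Equilibrium: 231 - 3P = 8P - 33, so 264 = 11P and P* = 24, Q* = 159.
Since 51 > 24, the floor is binding.
At P = 51: Qd = 231 - 3·51 = 78 and Qs = 8·51 - 33 = 375.
Surplus = Qs - Qd = 375 - 78 = 297.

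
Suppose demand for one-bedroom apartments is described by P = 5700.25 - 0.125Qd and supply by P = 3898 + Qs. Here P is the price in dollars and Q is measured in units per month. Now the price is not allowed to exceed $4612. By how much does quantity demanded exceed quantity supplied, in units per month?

Rearranging demand gives Qd = 45602 - 8P; rearranging supply gives Qs = P - 3898. Equilibrium: 45602 - 8P = P - 3898, so 49500 = 9P and P* = 5500, Q* = 1602.
The ceiling of 4612 is below the equilibrium price 5500, so it binds.
At P = 4612: Qd = 45602 - 8·4612 = 8706 and Qs = 4612 - 3898 = 714.
Shortage = Qd - Qs = 8706 - 714 = 7992.

7992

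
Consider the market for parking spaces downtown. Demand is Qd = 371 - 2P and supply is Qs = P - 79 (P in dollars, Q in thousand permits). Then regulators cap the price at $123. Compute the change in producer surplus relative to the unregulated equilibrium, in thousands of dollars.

Equilibrium: 371 - 2P = P - 79, so 450 = 3P and P* = 150, Q* = 71.
The ceiling of 123 is below the equilibrium price 150, so it binds.
At P = 123: Qd = 371 - 2·123 = 125 and Qs = 123 - 79 = 44.
Producer surplus without the control is ½ · (150 - 79) · 71 = 2520.5.
With the ceiling, producers sell 44 units at 123, so PS = ½ · (123 - 79) · 44 = 968.
Change in producer surplus = 968 - 2520.5 = -1552.5.

-1552.5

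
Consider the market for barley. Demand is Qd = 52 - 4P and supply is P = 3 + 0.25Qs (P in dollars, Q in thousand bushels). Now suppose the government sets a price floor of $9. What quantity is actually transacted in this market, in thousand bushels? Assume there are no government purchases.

Rearranging supply gives Qs = 4P - 12. Without the control the market clears where 52 - 4P = 4P - 12, i.e. P* = 8 and Q* = 20.
Since 9 > 8, the floor is binding.
At P = 9: Qd = 52 - 4·9 = 16 and Qs = 4·9 - 12 = 24.
The quantity actually transacted is the short side, demand: 16.

16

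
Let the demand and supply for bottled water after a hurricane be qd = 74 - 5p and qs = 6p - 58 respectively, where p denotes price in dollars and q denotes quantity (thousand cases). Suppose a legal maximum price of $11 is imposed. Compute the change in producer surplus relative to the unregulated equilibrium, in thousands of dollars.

In a free market, 74 - 5p = 6p - 58 gives the equilibrium p* = 12, q* = 14.
Since 11 < 12, the ceiling is binding.
At p = 11: qd = 74 - 5·11 = 19 and qs = 6·11 - 58 = 8.
Producer surplus without the control is ½ · (12 - 29/3) · 14 = 49/3.
With the ceiling, producers sell 8 units at 11, so PS = ½ · (11 - 29/3) · 8 = 16/3.
Change in producer surplus = 16/3 - 49/3 = -11.

-11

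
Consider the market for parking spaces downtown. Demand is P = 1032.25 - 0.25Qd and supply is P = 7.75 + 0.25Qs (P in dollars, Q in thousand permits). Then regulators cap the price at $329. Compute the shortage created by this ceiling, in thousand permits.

1528

Rearranging demand gives Qd = 4129 - 4P; rearranging supply gives Qs = 4P - 31. Without the control the market clears where 4129 - 4P = 4P - 31, i.e. P* = 520 and Q* = 2049.
Because the ceiling (329) lies below the market-clearing price, it is binding.
At P = 329: Qd = 4129 - 4·329 = 2813 and Qs = 4·329 - 31 = 1285.
Shortage = Qd - Qs = 2813 - 1285 = 1528.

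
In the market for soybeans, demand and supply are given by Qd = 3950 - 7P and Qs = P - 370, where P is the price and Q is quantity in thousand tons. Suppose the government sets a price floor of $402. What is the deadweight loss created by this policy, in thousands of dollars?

Without the control the market clears where 3950 - 7P = P - 370, i.e. P* = 540 and Q* = 170.
The floor of 402 is below the equilibrium price 540, so it is not binding; the market clears at P* = 540, Q* = 170.
Since the control does not bind, no trades are prevented and deadweight loss is zero.

0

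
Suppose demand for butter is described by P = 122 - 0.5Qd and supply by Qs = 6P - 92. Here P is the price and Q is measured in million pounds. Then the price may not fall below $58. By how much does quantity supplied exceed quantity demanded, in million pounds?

Rearranging demand gives Qd = 244 - 2P. Equilibrium: 244 - 2P = 6P - 92, so 336 = 8P and P* = 42, Q* = 160.
Because the floor (58) lies above the market-clearing price, it is binding.
At P = 58: Qd = 244 - 2·58 = 128 and Qs = 6·58 - 92 = 256.
Surplus = Qs - Qd = 256 - 128 = 128.

128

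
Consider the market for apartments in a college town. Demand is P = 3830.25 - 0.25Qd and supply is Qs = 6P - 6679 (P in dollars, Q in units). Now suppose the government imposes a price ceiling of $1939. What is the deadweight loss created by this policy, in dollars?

510907.5

Rearranging demand gives Qd = 15321 - 4P. Equilibrium: 15321 - 4P = 6P - 6679, so 22000 = 10P and P* = 2200, Q* = 6521.
Because the ceiling (1939) lies below the market-clearing price, it is binding.
At P = 1939: Qd = 15321 - 4·1939 = 7565 and Qs = 6·1939 - 6679 = 4955.
Quantity traded falls to 4955. At Q = 4955 the demand price is (15321 - 4955)/4 = 2591.5 and the supply price is (6679 + 4955)/6 = 1939.
Deadweight loss = ½ · (2591.5 - 1939) · (6521 - 4955) = ½ · 652.5 · 1566 = 510907.5.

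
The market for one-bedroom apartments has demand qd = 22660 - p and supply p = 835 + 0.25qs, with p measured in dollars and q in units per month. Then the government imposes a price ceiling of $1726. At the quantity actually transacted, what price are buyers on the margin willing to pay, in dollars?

Rearranging supply gives qs = 4p - 3340. Equilibrium: 22660 - p = 4p - 3340, so 26000 = 5p and p* = 5200, q* = 17460.
The ceiling of 1726 is below the equilibrium price 5200, so it binds.
At p = 1726: qd = 22660 - 1726 = 20934 and qs = 4·1726 - 3340 = 3564.
Only 3564 units reach the market. On the demand curve, the marginal buyer's willingness to pay at q = 3564 is (22660 - 3564) = 19096.

19096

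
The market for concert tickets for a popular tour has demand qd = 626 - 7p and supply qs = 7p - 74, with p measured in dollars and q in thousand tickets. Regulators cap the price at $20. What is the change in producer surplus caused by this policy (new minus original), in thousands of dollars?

-5130

Equilibrium: 626 - 7p = 7p - 74, so 700 = 14p and p* = 50, q* = 276.
Because the ceiling (20) lies below the market-clearing price, it is binding.
At p = 20: qd = 626 - 7·20 = 486 and qs = 7·20 - 74 = 66.
Producer surplus without the control is ½ · (50 - 74/7) · 276 = 38088/7.
With the ceiling, producers sell 66 units at 20, so PS = ½ · (20 - 74/7) · 66 = 2178/7.
Change in producer surplus = 2178/7 - 38088/7 = -5130.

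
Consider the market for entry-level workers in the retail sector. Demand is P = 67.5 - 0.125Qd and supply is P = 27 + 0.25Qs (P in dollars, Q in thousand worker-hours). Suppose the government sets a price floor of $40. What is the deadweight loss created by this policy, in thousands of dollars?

0

Rearranging demand gives Qd = 540 - 8P; rearranging supply gives Qs = 4P - 108. Equilibrium: 540 - 8P = 4P - 108, so 648 = 12P and P* = 54, Q* = 108.
Since 40 is below P* = 54, the floor does not bind and the free-market outcome prevails.
Since the control does not bind, no trades are prevented and deadweight loss is zero.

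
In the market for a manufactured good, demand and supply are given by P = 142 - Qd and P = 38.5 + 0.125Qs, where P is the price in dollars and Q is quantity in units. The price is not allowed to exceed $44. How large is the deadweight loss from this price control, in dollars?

Rearranging demand gives Qd = 142 - P; rearranging supply gives Qs = 8P - 308. Without the control the market clears where 142 - P = 8P - 308, i.e. P* = 50 and Q* = 92.
The ceiling of 44 is below the equilibrium price 50, so it binds.
At P = 44: Qd = 142 - 44 = 98 and Qs = 8·44 - 308 = 44.
Quantity traded falls to 44. At Q = 44 the demand price is 142 - 44 = 98 and the supply price is (308 + 44)/8 = 44.
Deadweight loss = ½ · (98 - 44) · (92 - 44) = ½ · 54 · 48 = 1296.

1296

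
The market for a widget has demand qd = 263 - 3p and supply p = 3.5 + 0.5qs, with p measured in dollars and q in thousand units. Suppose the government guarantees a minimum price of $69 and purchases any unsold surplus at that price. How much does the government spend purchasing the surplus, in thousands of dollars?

5175

Rearranging supply gives qs = 2p - 7. Without the control the market clears where 263 - 3p = 2p - 7, i.e. p* = 54 and q* = 101.
Since 69 > 54, the floor is binding.
At p = 69: qd = 263 - 3·69 = 56 and qs = 2·69 - 7 = 131.
Surplus = qs - qd = 75.
Government expenditure = surplus × support price = 75 × 69 = 5175.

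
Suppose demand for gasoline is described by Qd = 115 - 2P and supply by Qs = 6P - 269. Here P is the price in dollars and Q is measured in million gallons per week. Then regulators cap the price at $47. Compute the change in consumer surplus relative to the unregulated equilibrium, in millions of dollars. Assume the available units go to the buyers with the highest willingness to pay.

Setting quantity demanded equal to quantity supplied, 115 - 2P = 6P - 269, gives P* = 48 and Q* = 19.
Because the ceiling (47) lies below the market-clearing price, it is binding.
At P = 47: Qd = 115 - 2·47 = 21 and Qs = 6·47 - 269 = 13.
Consumer surplus without the control is ½ · (57.5 - 48) · 19 = 90.25.
With the ceiling, 13 units are sold at 47 (assume they go to the highest-value buyers). The demand price at Q = 13 is 51, so CS = ½ · [(57.5 - 47) + (51 - 47)] · 13 = 94.25.
Change in consumer surplus = 94.25 - 90.25 = 4.

4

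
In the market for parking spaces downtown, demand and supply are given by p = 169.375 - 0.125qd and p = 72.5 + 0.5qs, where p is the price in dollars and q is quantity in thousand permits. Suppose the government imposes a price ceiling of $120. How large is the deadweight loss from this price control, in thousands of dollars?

Rearranging demand gives qd = 1355 - 8p; rearranging supply gives qs = 2p - 145. In a free market, 1355 - 8p = 2p - 145 gives the equilibrium p* = 150, q* = 155.
Since 120 < 150, the ceiling is binding.
At p = 120: qd = 1355 - 8·120 = 395 and qs = 2·120 - 145 = 95.
Quantity traded falls to 95. At q = 95 the demand price is (1355 - 95)/8 = 157.5 and the supply price is (145 + 95)/2 = 120.
Deadweight loss = ½ · (157.5 - 120) · (155 - 95) = ½ · 37.5 · 60 = 1125.

1125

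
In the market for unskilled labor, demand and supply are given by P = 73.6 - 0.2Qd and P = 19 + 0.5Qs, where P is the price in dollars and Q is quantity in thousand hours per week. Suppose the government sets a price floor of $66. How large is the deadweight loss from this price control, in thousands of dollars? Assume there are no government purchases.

Rearranging demand gives Qd = 368 - 5P; rearranging supply gives Qs = 2P - 38. Setting quantity demanded equal to quantity supplied, 368 - 5P = 2P - 38, gives P* = 58 and Q* = 78.
Because the floor (66) lies above the market-clearing price, it is binding.
At P = 66: Qd = 368 - 5·66 = 38 and Qs = 2·66 - 38 = 94.
Quantity traded falls to 38. At Q = 38 the demand price is (368 - 38)/5 = 66 and the supply price is (38 + 38)/2 = 38.
Deadweight loss = ½ · (66 - 38) · (78 - 38) = ½ · 28 · 40 = 560.

560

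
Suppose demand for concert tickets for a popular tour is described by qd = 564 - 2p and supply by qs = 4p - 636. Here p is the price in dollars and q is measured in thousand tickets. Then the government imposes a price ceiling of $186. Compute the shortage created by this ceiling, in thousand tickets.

Setting quantity demanded equal to quantity supplied, 564 - 2p = 4p - 636, gives p* = 200 and q* = 164.
Because the ceiling (186) lies below the market-clearing price, it is binding.
At p = 186: qd = 564 - 2·186 = 192 and qs = 4·186 - 636 = 108.
Shortage = qd - qs = 192 - 108 = 84.

84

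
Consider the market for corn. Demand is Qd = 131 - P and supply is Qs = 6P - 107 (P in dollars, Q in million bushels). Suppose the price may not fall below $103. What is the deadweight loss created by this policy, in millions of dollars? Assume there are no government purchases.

Equilibrium: 131 - P = 6P - 107, so 238 = 7P and P* = 34, Q* = 97.
Since 103 > 34, the floor is binding.
At P = 103: Qd = 131 - 103 = 28 and Qs = 6·103 - 107 = 511.
Quantity traded falls to 28. At Q = 28 the demand price is 131 - 28 = 103 and the supply price is (107 + 28)/6 = 22.5.
Deadweight loss = ½ · (103 - 22.5) · (97 - 28) = ½ · 80.5 · 69 = 2777.25.

2777.25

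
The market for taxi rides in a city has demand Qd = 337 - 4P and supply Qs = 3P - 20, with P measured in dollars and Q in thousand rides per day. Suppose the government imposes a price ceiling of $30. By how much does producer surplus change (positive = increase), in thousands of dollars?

Without the control the market clears where 337 - 4P = 3P - 20, i.e. P* = 51 and Q* = 133.
Because the ceiling (30) lies below the market-clearing price, it is binding.
At P = 30: Qd = 337 - 4·30 = 217 and Qs = 3·30 - 20 = 70.
Producer surplus without the control is ½ · (51 - 20/3) · 133 = 17689/6.
With the ceiling, producers sell 70 units at 30, so PS = ½ · (30 - 20/3) · 70 = 2450/3.
Change in producer surplus = 2450/3 - 17689/6 = -2131.5.

-2131.5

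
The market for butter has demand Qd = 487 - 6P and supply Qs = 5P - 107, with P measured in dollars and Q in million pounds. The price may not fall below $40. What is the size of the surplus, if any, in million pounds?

0

Setting quantity demanded equal to quantity supplied, 487 - 6P = 5P - 107, gives P* = 54 and Q* = 163.
The floor of 40 is below the equilibrium price 54, so it is not binding; the market clears at P* = 54, Q* = 163.
Since the control does not bind, there is no surplus.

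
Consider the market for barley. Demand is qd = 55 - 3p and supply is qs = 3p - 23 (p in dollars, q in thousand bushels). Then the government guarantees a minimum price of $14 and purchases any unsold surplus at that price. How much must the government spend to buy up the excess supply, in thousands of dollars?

In a free market, 55 - 3p = 3p - 23 gives the equilibrium p* = 13, q* = 16.
Since 14 > 13, the floor is binding.
At p = 14: qd = 55 - 3·14 = 13 and qs = 3·14 - 23 = 19.
Surplus = qs - qd = 6.
Government expenditure = surplus × support price = 6 × 14 = 84.

84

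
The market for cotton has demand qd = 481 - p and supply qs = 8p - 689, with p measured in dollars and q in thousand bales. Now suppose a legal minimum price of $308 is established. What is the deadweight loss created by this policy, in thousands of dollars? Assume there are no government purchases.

17822.25

Equilibrium: 481 - p = 8p - 689, so 1170 = 9p and p* = 130, q* = 351.
Since 308 > 130, the floor is binding.
At p = 308: qd = 481 - 308 = 173 and qs = 8·308 - 689 = 1775.
Quantity traded falls to 173. At q = 173 the demand price is 481 - 173 = 308 and the supply price is (689 + 173)/8 = 107.75.
Deadweight loss = ½ · (308 - 107.75) · (351 - 173) = ½ · 200.25 · 178 = 17822.25.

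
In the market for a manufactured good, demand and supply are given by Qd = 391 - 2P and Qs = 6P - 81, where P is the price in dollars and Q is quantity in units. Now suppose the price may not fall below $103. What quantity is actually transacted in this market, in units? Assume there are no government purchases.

Without the control the market clears where 391 - 2P = 6P - 81, i.e. P* = 59 and Q* = 273.
The floor of 103 is above the equilibrium price 59, so it binds.
At P = 103: Qd = 391 - 2·103 = 185 and Qs = 6·103 - 81 = 537.
The quantity actually transacted is the short side, demand: 185.

185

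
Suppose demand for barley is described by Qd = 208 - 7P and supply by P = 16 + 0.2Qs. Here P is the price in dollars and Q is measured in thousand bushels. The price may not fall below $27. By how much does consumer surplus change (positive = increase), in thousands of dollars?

Rearranging supply gives Qs = 5P - 80. Equilibrium: 208 - 7P = 5P - 80, so 288 = 12P and P* = 24, Q* = 40.
Since 27 > 24, the floor is binding.
At P = 27: Qd = 208 - 7·27 = 19 and Qs = 5·27 - 80 = 55.
Consumer surplus without the control is ½ · (208/7 - 24) · 40 = 800/7.
With the floor, consumers buy 19 units at 27, so CS = ½ · (208/7 - 27) · 19 = 361/14.
Change in consumer surplus = 361/14 - 800/7 = -88.5.

-88.5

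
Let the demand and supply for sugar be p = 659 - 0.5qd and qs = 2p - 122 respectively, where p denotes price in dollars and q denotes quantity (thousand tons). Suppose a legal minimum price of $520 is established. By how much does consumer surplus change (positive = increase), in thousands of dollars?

-70080

Rearranging demand gives qd = 1318 - 2p. Without the control the market clears where 1318 - 2p = 2p - 122, i.e. p* = 360 and q* = 598.
Since 520 > 360, the floor is binding.
At p = 520: qd = 1318 - 2·520 = 278 and qs = 2·520 - 122 = 918.
Consumer surplus without the control is ½ · (659 - 360) · 598 = 89401.
With the floor, consumers buy 278 units at 520, so CS = ½ · (659 - 520) · 278 = 19321.
Change in consumer surplus = 19321 - 89401 = -70080.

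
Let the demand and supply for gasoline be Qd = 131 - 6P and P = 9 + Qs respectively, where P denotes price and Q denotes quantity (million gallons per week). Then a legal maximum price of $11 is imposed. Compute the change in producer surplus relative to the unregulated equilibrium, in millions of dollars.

-58.5

Rearranging supply gives Qs = P - 9. Equilibrium: 131 - 6P = P - 9, so 140 = 7P and P* = 20, Q* = 11.
Since 11 < 20, the ceiling is binding.
At P = 11: Qd = 131 - 6·11 = 65 and Qs = 11 - 9 = 2.
Producer surplus without the control is ½ · (20 - 9) · 11 = 60.5.
With the ceiling, producers sell 2 units at 11, so PS = ½ · (11 - 9) · 2 = 2.
Change in producer surplus = 2 - 60.5 = -58.5.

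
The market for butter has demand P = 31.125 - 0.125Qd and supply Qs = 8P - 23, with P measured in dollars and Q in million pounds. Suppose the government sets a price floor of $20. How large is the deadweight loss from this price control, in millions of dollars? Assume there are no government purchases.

72

Rearranging demand gives Qd = 249 - 8P. Without the control the market clears where 249 - 8P = 8P - 23, i.e. P* = 17 and Q* = 113.
The floor of 20 is above the equilibrium price 17, so it binds.
At P = 20: Qd = 249 - 8·20 = 89 and Qs = 8·20 - 23 = 137.
Quantity traded falls to 89. At Q = 89 the demand price is (249 - 89)/8 = 20 and the supply price is (23 + 89)/8 = 14.
Deadweight loss = ½ · (20 - 14) · (113 - 89) = ½ · 6 · 24 = 72.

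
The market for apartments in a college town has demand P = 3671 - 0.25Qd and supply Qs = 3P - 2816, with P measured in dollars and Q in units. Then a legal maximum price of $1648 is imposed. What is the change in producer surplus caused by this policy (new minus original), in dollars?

-2901912

Rearranging demand gives Qd = 14684 - 4P. Equilibrium: 14684 - 4P = 3P - 2816, so 17500 = 7P and P* = 2500, Q* = 4684.
The ceiling of 1648 is below the equilibrium price 2500, so it binds.
At P = 1648: Qd = 14684 - 4·1648 = 8092 and Qs = 3·1648 - 2816 = 2128.
Producer surplus without the control is ½ · (2500 - 2816/3) · 4684 = 10969928/3.
With the ceiling, producers sell 2128 units at 1648, so PS = ½ · (1648 - 2816/3) · 2128 = 2264192/3.
Change in producer surplus = 2264192/3 - 10969928/3 = -2901912.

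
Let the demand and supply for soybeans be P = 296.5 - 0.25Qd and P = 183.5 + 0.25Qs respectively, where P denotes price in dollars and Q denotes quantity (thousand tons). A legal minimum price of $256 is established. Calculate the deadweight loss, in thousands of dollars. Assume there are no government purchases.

Rearranging demand gives Qd = 1186 - 4P; rearranging supply gives Qs = 4P - 734. Equilibrium: 1186 - 4P = 4P - 734, so 1920 = 8P and P* = 240, Q* = 226.
The floor of 256 is above the equilibrium price 240, so it binds.
At P = 256: Qd = 1186 - 4·256 = 162 and Qs = 4·256 - 734 = 290.
Quantity traded falls to 162. At Q = 162 the demand price is (1186 - 162)/4 = 256 and the supply price is (734 + 162)/4 = 224.
Deadweight loss = ½ · (256 - 224) · (226 - 162) = ½ · 32 · 64 = 1024.

1024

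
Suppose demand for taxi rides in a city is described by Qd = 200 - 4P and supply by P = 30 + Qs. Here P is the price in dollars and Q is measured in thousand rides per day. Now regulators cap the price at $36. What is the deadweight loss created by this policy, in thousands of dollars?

Rearranging supply gives Qs = P - 30. In a free market, 200 - 4P = P - 30 gives the equilibrium P* = 46, Q* = 16.
The ceiling of 36 is below the equilibrium price 46, so it binds.
At P = 36: Qd = 200 - 4·36 = 56 and Qs = 36 - 30 = 6.
Quantity traded falls to 6. At Q = 6 the demand price is (200 - 6)/4 = 48.5 and the supply price is 30 + 6 = 36.
Deadweight loss = ½ · (48.5 - 36) · (16 - 6) = ½ · 12.5 · 10 = 62.5.

62.5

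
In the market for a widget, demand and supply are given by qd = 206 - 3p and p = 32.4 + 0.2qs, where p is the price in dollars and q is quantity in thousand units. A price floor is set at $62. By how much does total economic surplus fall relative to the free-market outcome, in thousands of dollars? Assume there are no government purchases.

614.4

Rearranging supply gives qs = 5p - 162. In a free market, 206 - 3p = 5p - 162 gives the equilibrium p* = 46, q* = 68.
Since 62 > 46, the floor is binding.
At p = 62: qd = 206 - 3·62 = 20 and qs = 5·62 - 162 = 148.
Quantity traded falls to 20. At q = 20 the demand price is (206 - 20)/3 = 62 and the supply price is (162 + 20)/5 = 36.4.
Deadweight loss = ½ · (62 - 36.4) · (68 - 20) = ½ · 25.6 · 48 = 614.4.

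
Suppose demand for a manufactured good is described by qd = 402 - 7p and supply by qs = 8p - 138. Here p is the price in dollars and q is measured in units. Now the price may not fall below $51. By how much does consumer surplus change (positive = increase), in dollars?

-1462.5

In a free market, 402 - 7p = 8p - 138 gives the equilibrium p* = 36, q* = 150.
Since 51 > 36, the floor is binding.
At p = 51: qd = 402 - 7·51 = 45 and qs = 8·51 - 138 = 270.
Consumer surplus without the control is ½ · (402/7 - 36) · 150 = 11250/7.
With the floor, consumers buy 45 units at 51, so CS = ½ · (402/7 - 51) · 45 = 2025/14.
Change in consumer surplus = 2025/14 - 11250/7 = -1462.5.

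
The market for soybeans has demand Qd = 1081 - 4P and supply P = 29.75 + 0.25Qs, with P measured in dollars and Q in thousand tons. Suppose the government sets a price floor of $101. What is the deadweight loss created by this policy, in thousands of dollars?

Rearranging supply gives Qs = 4P - 119. In a free market, 1081 - 4P = 4P - 119 gives the equilibrium P* = 150, Q* = 481.
The floor of 101 is below the equilibrium price 150, so it is not binding; the market clears at P* = 150, Q* = 481.
Since the control does not bind, no trades are prevented and deadweight loss is zero.

0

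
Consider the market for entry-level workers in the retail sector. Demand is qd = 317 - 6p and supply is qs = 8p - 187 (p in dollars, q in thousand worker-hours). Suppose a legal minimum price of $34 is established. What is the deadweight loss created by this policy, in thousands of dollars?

Equilibrium: 317 - 6p = 8p - 187, so 504 = 14p and p* = 36, q* = 101.
The floor of 34 is below the equilibrium price 36, so it is not binding; the market clears at p* = 36, q* = 101.
Since the control does not bind, no trades are prevented and deadweight loss is zero.

0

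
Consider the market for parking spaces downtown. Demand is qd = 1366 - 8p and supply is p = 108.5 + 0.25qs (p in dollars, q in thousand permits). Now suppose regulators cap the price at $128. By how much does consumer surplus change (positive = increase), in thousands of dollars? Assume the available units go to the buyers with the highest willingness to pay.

1232

Rearranging supply gives qs = 4p - 434. Without the control the market clears where 1366 - 8p = 4p - 434, i.e. p* = 150 and q* = 166.
Because the ceiling (128) lies below the market-clearing price, it is binding.
At p = 128: qd = 1366 - 8·128 = 342 and qs = 4·128 - 434 = 78.
Consumer surplus without the control is ½ · (170.75 - 150) · 166 = 1722.25.
With the ceiling, 78 units are sold at 128 (assume they go to the highest-value buyers). The demand price at q = 78 is 161, so CS = ½ · [(170.75 - 128) + (161 - 128)] · 78 = 2954.25.
Change in consumer surplus = 2954.25 - 1722.25 = 1232.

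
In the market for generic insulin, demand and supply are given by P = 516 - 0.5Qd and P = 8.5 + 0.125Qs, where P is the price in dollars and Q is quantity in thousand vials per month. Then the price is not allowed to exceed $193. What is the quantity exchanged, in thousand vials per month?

812

Rearranging demand gives Qd = 1032 - 2P; rearranging supply gives Qs = 8P - 68. Equilibrium: 1032 - 2P = 8P - 68, so 1100 = 10P and P* = 110, Q* = 812.
Since 193 is above P* = 110, the ceiling does not bind and the free-market outcome prevails.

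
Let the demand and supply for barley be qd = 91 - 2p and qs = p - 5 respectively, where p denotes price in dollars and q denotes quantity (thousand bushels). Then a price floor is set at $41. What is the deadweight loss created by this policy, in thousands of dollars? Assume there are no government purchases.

Without the control the market clears where 91 - 2p = p - 5, i.e. p* = 32 and q* = 27.
The floor of 41 is above the equilibrium price 32, so it binds.
At p = 41: qd = 91 - 2·41 = 9 and qs = 41 - 5 = 36.
Quantity traded falls to 9. At q = 9 the demand price is (91 - 9)/2 = 41 and the supply price is 5 + 9 = 14.
Deadweight loss = ½ · (41 - 14) · (27 - 9) = ½ · 27 · 18 = 243.

243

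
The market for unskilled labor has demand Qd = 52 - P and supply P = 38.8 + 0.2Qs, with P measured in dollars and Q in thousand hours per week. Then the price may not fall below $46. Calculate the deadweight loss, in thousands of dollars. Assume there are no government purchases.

15

Rearranging supply gives Qs = 5P - 194. Setting quantity demanded equal to quantity supplied, 52 - P = 5P - 194, gives P* = 41 and Q* = 11.
The floor of 46 is above the equilibrium price 41, so it binds.
At P = 46: Qd = 52 - 46 = 6 and Qs = 5·46 - 194 = 36.
Quantity traded falls to 6. At Q = 6 the demand price is 52 - 6 = 46 and the supply price is (194 + 6)/5 = 40.
Deadweight loss = ½ · (46 - 40) · (11 - 6) = ½ · 6 · 5 = 15.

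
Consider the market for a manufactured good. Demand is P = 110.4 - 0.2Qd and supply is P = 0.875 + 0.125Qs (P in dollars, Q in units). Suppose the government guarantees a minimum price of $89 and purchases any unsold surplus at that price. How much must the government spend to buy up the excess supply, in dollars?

Rearranging demand gives Qd = 552 - 5P; rearranging supply gives Qs = 8P - 7. Without the control the market clears where 552 - 5P = 8P - 7, i.e. P* = 43 and Q* = 337.
Since 89 > 43, the floor is binding.
At P = 89: Qd = 552 - 5·89 = 107 and Qs = 8·89 - 7 = 705.
Surplus = Qs - Qd = 598.
Government expenditure = surplus × support price = 598 × 89 = 53222.

53222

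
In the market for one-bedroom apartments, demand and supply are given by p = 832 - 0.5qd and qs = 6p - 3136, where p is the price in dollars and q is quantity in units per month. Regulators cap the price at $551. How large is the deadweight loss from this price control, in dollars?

Rearranging demand gives qd = 1664 - 2p. In a free market, 1664 - 2p = 6p - 3136 gives the equilibrium p* = 600, q* = 464.
Since 551 < 600, the ceiling is binding.
At p = 551: qd = 1664 - 2·551 = 562 and qs = 6·551 - 3136 = 170.
Quantity traded falls to 170. At q = 170 the demand price is (1664 - 170)/2 = 747 and the supply price is (3136 + 170)/6 = 551.
Deadweight loss = ½ · (747 - 551) · (464 - 170) = ½ · 196 · 294 = 28812.

28812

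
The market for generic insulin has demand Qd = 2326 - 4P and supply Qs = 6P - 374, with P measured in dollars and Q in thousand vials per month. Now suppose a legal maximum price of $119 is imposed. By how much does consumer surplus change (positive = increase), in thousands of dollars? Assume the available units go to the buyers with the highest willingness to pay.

Without the control the market clears where 2326 - 4P = 6P - 374, i.e. P* = 270 and Q* = 1246.
Because the ceiling (119) lies below the market-clearing price, it is binding.
At P = 119: Qd = 2326 - 4·119 = 1850 and Qs = 6·119 - 374 = 340.
Consumer surplus without the control is ½ · (581.5 - 270) · 1246 = 194064.5.
With the ceiling, 340 units are sold at 119 (assume they go to the highest-value buyers). The demand price at Q = 340 is 496.5, so CS = ½ · [(581.5 - 119) + (496.5 - 119)] · 340 = 142800.
Change in consumer surplus = 142800 - 194064.5 = -51264.5.

-51264.5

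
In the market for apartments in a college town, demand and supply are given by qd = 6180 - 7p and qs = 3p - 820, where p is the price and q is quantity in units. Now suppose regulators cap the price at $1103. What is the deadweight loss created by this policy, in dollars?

0

Without the control the market clears where 6180 - 7p = 3p - 820, i.e. p* = 700 and q* = 1280.
The ceiling of 1103 is above the equilibrium price 700, so it is not binding; the market clears at p* = 700, q* = 1280.
Since the control does not bind, no trades are prevented and deadweight loss is zero.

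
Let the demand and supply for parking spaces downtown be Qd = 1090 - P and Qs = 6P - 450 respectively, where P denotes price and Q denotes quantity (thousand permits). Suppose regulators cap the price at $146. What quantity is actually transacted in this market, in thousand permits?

Equilibrium: 1090 - P = 6P - 450, so 1540 = 7P and P* = 220, Q* = 870.
The ceiling of 146 is below the equilibrium price 220, so it binds.
At P = 146: Qd = 1090 - 146 = 944 and Qs = 6·146 - 450 = 426.
The quantity actually transacted is the short side, supply: 426.

426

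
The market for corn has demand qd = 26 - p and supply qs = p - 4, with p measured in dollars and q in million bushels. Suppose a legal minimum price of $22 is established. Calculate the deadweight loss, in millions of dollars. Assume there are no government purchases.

49

Without the control the market clears where 26 - p = p - 4, i.e. p* = 15 and q* = 11.
Since 22 > 15, the floor is binding.
At p = 22: qd = 26 - 22 = 4 and qs = 22 - 4 = 18.
Quantity traded falls to 4. At q = 4 the demand price is 26 - 4 = 22 and the supply price is 4 + 4 = 8.
Deadweight loss = ½ · (22 - 8) · (11 - 4) = ½ · 14 · 7 = 49.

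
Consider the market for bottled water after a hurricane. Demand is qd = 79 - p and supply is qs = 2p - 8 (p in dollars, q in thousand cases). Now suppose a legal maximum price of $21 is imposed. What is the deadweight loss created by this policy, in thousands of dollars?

Equilibrium: 79 - p = 2p - 8, so 87 = 3p and p* = 29, q* = 50.
The ceiling of 21 is below the equilibrium price 29, so it binds.
At p = 21: qd = 79 - 21 = 58 and qs = 2·21 - 8 = 34.
Quantity traded falls to 34. At q = 34 the demand price is 79 - 34 = 45 and the supply price is (8 + 34)/2 = 21.
Deadweight loss = ½ · (45 - 21) · (50 - 34) = ½ · 24 · 16 = 192.

192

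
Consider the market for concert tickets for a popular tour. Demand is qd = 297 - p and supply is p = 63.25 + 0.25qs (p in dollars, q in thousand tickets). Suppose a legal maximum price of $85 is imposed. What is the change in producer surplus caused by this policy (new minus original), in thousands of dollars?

Rearranging supply gives qs = 4p - 253. Setting quantity demanded equal to quantity supplied, 297 - p = 4p - 253, gives p* = 110 and q* = 187.
Since 85 < 110, the ceiling is binding.
At p = 85: qd = 297 - 85 = 212 and qs = 4·85 - 253 = 87.
Producer surplus without the control is ½ · (110 - 63.25) · 187 = 4371.125.
With the ceiling, producers sell 87 units at 85, so PS = ½ · (85 - 63.25) · 87 = 946.125.
Change in producer surplus = 946.125 - 4371.125 = -3425.

-3425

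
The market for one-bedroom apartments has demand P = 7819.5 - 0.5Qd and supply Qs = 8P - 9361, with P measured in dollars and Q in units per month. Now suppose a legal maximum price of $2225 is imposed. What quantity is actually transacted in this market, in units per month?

Rearranging demand gives Qd = 15639 - 2P. Without the control the market clears where 15639 - 2P = 8P - 9361, i.e. P* = 2500 and Q* = 10639.
Because the ceiling (2225) lies below the market-clearing price, it is binding.
At P = 2225: Qd = 15639 - 2·2225 = 11189 and Qs = 8·2225 - 9361 = 8439.
The quantity actually transacted is the short side, supply: 8439.

8439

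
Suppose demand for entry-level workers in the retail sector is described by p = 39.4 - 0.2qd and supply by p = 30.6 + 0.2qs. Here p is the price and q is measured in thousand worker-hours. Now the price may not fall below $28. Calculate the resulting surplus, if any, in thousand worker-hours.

0

Rearranging demand gives qd = 197 - 5p; rearranging supply gives qs = 5p - 153. In a free market, 197 - 5p = 5p - 153 gives the equilibrium p* = 35, q* = 22.
The floor of 28 is below the equilibrium price 35, so it is not binding; the market clears at p* = 35, q* = 22.
Since the control does not bind, there is no surplus.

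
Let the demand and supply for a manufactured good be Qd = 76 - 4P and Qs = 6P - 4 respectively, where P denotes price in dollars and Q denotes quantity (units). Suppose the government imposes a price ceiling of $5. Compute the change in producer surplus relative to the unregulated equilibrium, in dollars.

-105

Setting quantity demanded equal to quantity supplied, 76 - 4P = 6P - 4, gives P* = 8 and Q* = 44.
Because the ceiling (5) lies below the market-clearing price, it is binding.
At P = 5: Qd = 76 - 4·5 = 56 and Qs = 6·5 - 4 = 26.
Producer surplus without the control is ½ · (8 - 2/3) · 44 = 484/3.
With the ceiling, producers sell 26 units at 5, so PS = ½ · (5 - 2/3) · 26 = 169/3.
Change in producer surplus = 169/3 - 484/3 = -105.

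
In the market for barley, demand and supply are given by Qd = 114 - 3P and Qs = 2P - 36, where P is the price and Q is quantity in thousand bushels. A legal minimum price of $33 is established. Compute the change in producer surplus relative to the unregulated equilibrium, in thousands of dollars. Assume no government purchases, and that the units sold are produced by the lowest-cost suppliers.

Without the control the market clears where 114 - 3P = 2P - 36, i.e. P* = 30 and Q* = 24.
Because the floor (33) lies above the market-clearing price, it is binding.
At P = 33: Qd = 114 - 3·33 = 15 and Qs = 2·33 - 36 = 30.
Producer surplus without the control is ½ · (30 - 18) · 24 = 144.
With the floor, 15 units are sold at 33. The supply price at Q = 15 is 25.5, so PS = ½ · [(33 - 18) + (33 - 25.5)] · 15 = 168.75.
Change in producer surplus = 168.75 - 144 = 24.75.

24.75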